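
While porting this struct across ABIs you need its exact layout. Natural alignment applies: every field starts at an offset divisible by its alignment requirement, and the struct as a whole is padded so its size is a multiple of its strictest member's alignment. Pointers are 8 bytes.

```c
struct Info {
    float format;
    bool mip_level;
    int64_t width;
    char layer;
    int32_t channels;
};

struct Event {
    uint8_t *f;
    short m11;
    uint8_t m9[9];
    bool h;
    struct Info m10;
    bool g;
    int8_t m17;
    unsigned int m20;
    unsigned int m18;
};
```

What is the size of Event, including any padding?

64 bytes

Info: 0..4  format  (4B, 4-aligned); 4..5  mip_level  (1B, 1-aligned); 5..8  -- padding (3B); 8..16  width  (8B, 8-aligned); 16..17  layer  (1B, 1-aligned); 17..20  -- padding (3B); 20..24  channels  (4B, 4-aligned); sizeof = 24, alignof = 8
0..8  f  (8B, 8-aligned)
8..10  m11  (2B, 2-aligned)
10..19  m9  (9B, 1-aligned)
19..20  h  (1B, 1-aligned)
20..24  -- padding (4B)
24..48  m10  (24B, 8-aligned)
48..49  g  (1B, 1-aligned)
49..50  m17  (1B, 1-aligned)
50..52  -- padding (2B)
52..56  m20  (4B, 4-aligned)
56..60  m18  (4B, 4-aligned)
60..64  -- tail padding (4B)
sizeof = 64, alignof = 8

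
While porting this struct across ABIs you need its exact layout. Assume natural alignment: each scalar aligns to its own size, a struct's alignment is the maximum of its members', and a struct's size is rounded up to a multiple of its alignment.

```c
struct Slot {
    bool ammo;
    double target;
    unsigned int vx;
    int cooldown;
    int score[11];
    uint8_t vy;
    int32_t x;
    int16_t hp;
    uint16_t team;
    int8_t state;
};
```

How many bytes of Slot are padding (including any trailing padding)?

17

0..1  ammo  (1B, 1-aligned)
1..8  -- padding (7B)
8..16  target  (8B, 8-aligned)
16..20  vx  (4B, 4-aligned)
20..24  cooldown  (4B, 4-aligned)
24..68  score  (44B, 4-aligned)
68..69  vy  (1B, 1-aligned)
69..72  -- padding (3B)
72..76  x  (4B, 4-aligned)
76..78  hp  (2B, 2-aligned)
78..80  team  (2B, 2-aligned)
80..81  state  (1B, 1-aligned)
81..88  -- tail padding (7B)
sizeof = 88, alignof = 8
data bytes 71, size 88 → padding 17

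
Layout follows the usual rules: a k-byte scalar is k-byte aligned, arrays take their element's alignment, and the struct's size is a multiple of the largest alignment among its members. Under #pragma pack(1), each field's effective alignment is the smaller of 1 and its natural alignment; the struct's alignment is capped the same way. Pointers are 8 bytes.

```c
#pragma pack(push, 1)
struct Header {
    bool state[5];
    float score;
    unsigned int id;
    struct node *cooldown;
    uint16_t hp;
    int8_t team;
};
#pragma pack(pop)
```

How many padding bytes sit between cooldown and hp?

0

@0: state [5B, align 1] → 5
@5: score [4B, align 1] → 9
@9: id [4B, align 1] → 13
@13: cooldown [8B, align 1] → 21
@21: hp [2B, align 1] → 23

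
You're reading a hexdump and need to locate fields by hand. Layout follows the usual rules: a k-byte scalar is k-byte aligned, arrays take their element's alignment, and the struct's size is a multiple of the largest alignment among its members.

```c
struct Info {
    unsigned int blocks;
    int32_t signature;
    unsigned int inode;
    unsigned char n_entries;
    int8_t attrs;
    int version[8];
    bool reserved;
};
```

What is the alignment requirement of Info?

member alignments: blocks=4, signature=4, inode=4, n_entries=1, attrs=1, version=4, reserved=1
max = 4

4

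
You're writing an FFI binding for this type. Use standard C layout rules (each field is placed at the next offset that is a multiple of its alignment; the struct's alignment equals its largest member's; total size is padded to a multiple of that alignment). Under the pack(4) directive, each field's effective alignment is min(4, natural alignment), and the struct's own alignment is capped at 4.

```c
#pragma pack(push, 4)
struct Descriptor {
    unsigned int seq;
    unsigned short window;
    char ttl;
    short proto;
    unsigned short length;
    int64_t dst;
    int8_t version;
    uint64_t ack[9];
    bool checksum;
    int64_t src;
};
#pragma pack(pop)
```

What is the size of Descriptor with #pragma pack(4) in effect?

108

0..4  seq  (4B, 4-aligned)
4..6  window  (2B, 2-aligned)
6..7  ttl  (1B, 1-aligned)
7..8  -- padding (1B)
8..10  proto  (2B, 2-aligned)
10..12  length  (2B, 2-aligned)
12..20  dst  (8B, 4-aligned)
20..21  version  (1B, 1-aligned)
21..24  -- padding (3B)
24..96  ack  (72B, 4-aligned)
96..97  checksum  (1B, 1-aligned)
97..100  -- padding (3B)
100..108  src  (8B, 4-aligned)
sizeof = 108, alignof = 4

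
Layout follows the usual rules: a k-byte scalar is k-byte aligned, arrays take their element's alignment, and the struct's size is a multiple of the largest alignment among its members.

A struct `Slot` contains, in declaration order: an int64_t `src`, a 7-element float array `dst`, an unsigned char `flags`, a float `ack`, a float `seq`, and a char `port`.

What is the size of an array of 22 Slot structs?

0..8  src  (8B, 8-aligned)
8..36  dst  (28B, 4-aligned)
36..37  flags  (1B, 1-aligned)
37..40  -- padding (3B)
40..44  ack  (4B, 4-aligned)
44..48  seq  (4B, 4-aligned)
48..49  port  (1B, 1-aligned)
49..56  -- tail padding (7B)
sizeof = 56, alignof = 8
array of 22: 22 × 56 = 1232

1232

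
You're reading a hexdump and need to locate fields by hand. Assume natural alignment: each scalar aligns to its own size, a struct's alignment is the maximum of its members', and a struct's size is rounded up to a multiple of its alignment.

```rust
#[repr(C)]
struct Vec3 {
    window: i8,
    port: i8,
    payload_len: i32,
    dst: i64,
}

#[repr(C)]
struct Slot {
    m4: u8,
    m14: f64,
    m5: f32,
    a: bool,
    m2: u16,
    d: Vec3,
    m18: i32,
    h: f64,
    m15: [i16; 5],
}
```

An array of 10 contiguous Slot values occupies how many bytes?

720

Vec3: window at 0 (size 1, align 1) → ends 1; port at 1 (size 1, align 1) → ends 2; pad 2 to align 4 for payload_len; payload_len at 4 (size 4, align 4) → ends 8; dst at 8 (size 8, align 8) → ends 16; total 16 bytes, alignment 8
m4 at 0 (size 1, align 1) → ends 1
pad 7 to align 8 for m14
m14 at 8 (size 8, align 8) → ends 16
m5 at 16 (size 4, align 4) → ends 20
a at 20 (size 1, align 1) → ends 21
pad 1 to align 2 for m2
m2 at 22 (size 2, align 2) → ends 24
d at 24 (size 16, align 8) → ends 40
m18 at 40 (size 4, align 4) → ends 44
pad 4 to align 8 for h
h at 48 (size 8, align 8) → ends 56
m15 at 56 (size 10, align 2) → ends 66
tail pad 6 to reach multiple of 8
total 72 bytes, alignment 8
array of 10: 10 × 72 = 720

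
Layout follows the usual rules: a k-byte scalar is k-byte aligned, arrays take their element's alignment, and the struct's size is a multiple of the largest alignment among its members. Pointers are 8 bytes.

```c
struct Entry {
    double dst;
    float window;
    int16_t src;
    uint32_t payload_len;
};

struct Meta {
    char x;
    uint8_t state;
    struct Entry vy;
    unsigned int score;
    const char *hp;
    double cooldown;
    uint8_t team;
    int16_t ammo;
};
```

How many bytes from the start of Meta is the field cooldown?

Entry: @0: dst [8B, align 8] → 8; @8: window [4B, align 4] → 12; @12: src [2B, align 2] → 14; +2 pad (align 4); @16: payload_len [4B, align 4] → 20; +4 tail pad (align 8); size 24, align 8
@0: x [1B, align 1] → 1
@1: state [1B, align 1] → 2
+6 pad (align 8)
@8: vy [24B, align 8] → 32
@32: score [4B, align 4] → 36
+4 pad (align 8)
@40: hp [8B, align 8] → 48
@48: cooldown [8B, align 8] → 56

48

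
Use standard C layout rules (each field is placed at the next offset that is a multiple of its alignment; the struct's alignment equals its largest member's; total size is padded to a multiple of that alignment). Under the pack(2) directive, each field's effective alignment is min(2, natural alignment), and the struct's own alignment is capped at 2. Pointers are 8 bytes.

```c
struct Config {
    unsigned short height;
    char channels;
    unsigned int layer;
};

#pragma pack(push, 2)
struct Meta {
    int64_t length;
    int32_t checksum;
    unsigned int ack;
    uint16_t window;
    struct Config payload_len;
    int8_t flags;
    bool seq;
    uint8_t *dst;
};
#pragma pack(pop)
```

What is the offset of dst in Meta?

Config: height at 0 (size 2, align 2) → ends 2; channels at 2 (size 1, align 1) → ends 3; pad 1 to align 4 for layer; layer at 4 (size 4, align 4) → ends 8; total 8 bytes, alignment 4
length at 0 (size 8, align 2) → ends 8
checksum at 8 (size 4, align 2) → ends 12
ack at 12 (size 4, align 2) → ends 16
window at 16 (size 2, align 2) → ends 18
payload_len at 18 (size 8, align 2) → ends 26
flags at 26 (size 1, align 1) → ends 27
seq at 27 (size 1, align 1) → ends 28
dst at 28 (size 8, align 2) → ends 36

28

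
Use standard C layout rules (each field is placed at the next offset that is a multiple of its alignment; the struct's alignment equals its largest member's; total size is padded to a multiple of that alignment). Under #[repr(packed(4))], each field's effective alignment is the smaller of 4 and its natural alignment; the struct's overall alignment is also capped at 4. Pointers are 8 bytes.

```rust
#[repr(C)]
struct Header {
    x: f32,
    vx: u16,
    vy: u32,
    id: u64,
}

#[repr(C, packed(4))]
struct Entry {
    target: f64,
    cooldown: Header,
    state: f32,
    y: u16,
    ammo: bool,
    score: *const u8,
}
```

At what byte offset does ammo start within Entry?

38

Header: 0..4  x  (4B, 4-aligned); 4..6  vx  (2B, 2-aligned); 6..8  -- padding (2B); 8..12  vy  (4B, 4-aligned); 12..16  -- padding (4B); 16..24  id  (8B, 8-aligned); sizeof = 24, alignof = 8
0..8  target  (8B, 4-aligned)
8..32  cooldown  (24B, 4-aligned)
32..36  state  (4B, 4-aligned)
36..38  y  (2B, 2-aligned)
38..39  ammo  (1B, 1-aligned)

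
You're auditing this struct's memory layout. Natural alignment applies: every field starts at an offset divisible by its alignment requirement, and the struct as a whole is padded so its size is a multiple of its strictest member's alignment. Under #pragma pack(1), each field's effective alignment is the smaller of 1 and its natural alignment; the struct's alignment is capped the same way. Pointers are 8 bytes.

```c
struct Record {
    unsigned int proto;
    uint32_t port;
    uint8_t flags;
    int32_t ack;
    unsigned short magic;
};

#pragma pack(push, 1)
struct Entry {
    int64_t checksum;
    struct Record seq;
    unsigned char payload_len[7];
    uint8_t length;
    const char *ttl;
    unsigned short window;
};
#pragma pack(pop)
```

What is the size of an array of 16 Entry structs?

736

Record: @0: proto [4B, align 4] → 4; @4: port [4B, align 4] → 8; @8: flags [1B, align 1] → 9; +3 pad (align 4); @12: ack [4B, align 4] → 16; @16: magic [2B, align 2] → 18; +2 tail pad (align 4); size 20, align 4
@0: checksum [8B, align 1] → 8
@8: seq [20B, align 1] → 28
@28: payload_len [7B, align 1] → 35
@35: length [1B, align 1] → 36
@36: ttl [8B, align 1] → 44
@44: window [2B, align 1] → 46
size 46, align 1
array of 16: 16 × 46 = 736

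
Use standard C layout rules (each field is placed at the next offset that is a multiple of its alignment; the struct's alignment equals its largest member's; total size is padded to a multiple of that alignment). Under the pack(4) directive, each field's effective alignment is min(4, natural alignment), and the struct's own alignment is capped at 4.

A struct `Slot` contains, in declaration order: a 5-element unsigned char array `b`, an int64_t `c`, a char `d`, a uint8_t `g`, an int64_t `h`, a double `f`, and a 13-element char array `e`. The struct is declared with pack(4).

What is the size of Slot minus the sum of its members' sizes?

@0: b [5B, align 1] → 5
+3 pad (align 4)
@8: c [8B, align 4] → 16
@16: d [1B, align 1] → 17
@17: g [1B, align 1] → 18
+2 pad (align 4)
@20: h [8B, align 4] → 28
@28: f [8B, align 4] → 36
@36: e [13B, align 1] → 49
+3 tail pad (align 4)
size 52, align 4
data bytes 44, size 52 → padding 8

8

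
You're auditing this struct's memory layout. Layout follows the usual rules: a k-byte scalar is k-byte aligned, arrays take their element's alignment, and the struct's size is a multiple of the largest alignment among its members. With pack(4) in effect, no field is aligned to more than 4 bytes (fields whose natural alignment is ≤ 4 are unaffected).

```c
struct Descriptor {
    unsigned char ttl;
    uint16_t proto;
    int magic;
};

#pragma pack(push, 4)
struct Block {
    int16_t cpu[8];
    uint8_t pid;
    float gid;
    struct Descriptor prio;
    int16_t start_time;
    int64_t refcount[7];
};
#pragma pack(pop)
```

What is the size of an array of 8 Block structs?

Descriptor: 0..1  ttl  (1B, 1-aligned); 1..2  -- padding (1B); 2..4  proto  (2B, 2-aligned); 4..8  magic  (4B, 4-aligned); sizeof = 8, alignof = 4
0..16  cpu  (16B, 2-aligned)
16..17  pid  (1B, 1-aligned)
17..20  -- padding (3B)
20..24  gid  (4B, 4-aligned)
24..32  prio  (8B, 4-aligned)
32..34  start_time  (2B, 2-aligned)
34..36  -- padding (2B)
36..92  refcount  (56B, 4-aligned)
sizeof = 92, alignof = 4
array of 8: 8 × 92 = 736

736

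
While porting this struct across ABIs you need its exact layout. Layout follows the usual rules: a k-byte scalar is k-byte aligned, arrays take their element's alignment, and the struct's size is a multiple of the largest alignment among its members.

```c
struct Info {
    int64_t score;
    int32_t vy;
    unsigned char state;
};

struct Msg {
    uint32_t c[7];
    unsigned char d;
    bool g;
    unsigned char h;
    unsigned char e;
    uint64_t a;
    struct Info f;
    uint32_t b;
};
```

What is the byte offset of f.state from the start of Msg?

Info: 0..8  score  (8B, 8-aligned); 8..12  vy  (4B, 4-aligned); 12..13  state  (1B, 1-aligned); 13..16  -- tail padding (3B); sizeof = 16, alignof = 8
0..28  c  (28B, 4-aligned)
28..29  d  (1B, 1-aligned)
29..30  g  (1B, 1-aligned)
30..31  h  (1B, 1-aligned)
31..32  e  (1B, 1-aligned)
32..40  a  (8B, 8-aligned)
40..56  f  (16B, 8-aligned)
within Info: state at 12
40 + 12 = 52

52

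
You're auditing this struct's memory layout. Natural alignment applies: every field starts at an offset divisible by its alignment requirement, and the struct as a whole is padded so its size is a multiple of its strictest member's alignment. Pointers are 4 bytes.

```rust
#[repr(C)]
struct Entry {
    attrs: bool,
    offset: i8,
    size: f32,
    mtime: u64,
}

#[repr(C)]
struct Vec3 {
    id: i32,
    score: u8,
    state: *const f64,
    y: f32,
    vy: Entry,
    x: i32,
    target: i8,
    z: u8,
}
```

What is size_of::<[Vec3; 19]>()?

Entry: 0..1  attrs  (1B, 1-aligned); 1..2  offset  (1B, 1-aligned); 2..4  -- padding (2B); 4..8  size  (4B, 4-aligned); 8..16  mtime  (8B, 8-aligned); sizeof = 16, alignof = 8
0..4  id  (4B, 4-aligned)
4..5  score  (1B, 1-aligned)
5..8  -- padding (3B)
8..12  state  (4B, 4-aligned)
12..16  y  (4B, 4-aligned)
16..32  vy  (16B, 8-aligned)
32..36  x  (4B, 4-aligned)
36..37  target  (1B, 1-aligned)
37..38  z  (1B, 1-aligned)
38..40  -- tail padding (2B)
sizeof = 40, alignof = 8
array of 19: 19 × 40 = 760

760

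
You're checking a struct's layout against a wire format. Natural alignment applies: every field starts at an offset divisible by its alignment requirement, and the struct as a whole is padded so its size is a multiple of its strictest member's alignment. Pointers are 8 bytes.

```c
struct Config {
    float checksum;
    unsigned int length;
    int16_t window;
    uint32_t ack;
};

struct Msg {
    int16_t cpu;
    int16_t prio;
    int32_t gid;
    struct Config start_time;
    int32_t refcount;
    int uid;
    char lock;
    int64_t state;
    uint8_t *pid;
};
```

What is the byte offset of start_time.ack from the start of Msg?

Config: checksum at 0 (size 4, align 4) → ends 4; length at 4 (size 4, align 4) → ends 8; window at 8 (size 2, align 2) → ends 10; pad 2 to align 4 for ack; ack at 12 (size 4, align 4) → ends 16; total 16 bytes, alignment 4
cpu at 0 (size 2, align 2) → ends 2
prio at 2 (size 2, align 2) → ends 4
gid at 4 (size 4, align 4) → ends 8
start_time at 8 (size 16, align 4) → ends 24
within Config: ack at 12
8 + 12 = 20

20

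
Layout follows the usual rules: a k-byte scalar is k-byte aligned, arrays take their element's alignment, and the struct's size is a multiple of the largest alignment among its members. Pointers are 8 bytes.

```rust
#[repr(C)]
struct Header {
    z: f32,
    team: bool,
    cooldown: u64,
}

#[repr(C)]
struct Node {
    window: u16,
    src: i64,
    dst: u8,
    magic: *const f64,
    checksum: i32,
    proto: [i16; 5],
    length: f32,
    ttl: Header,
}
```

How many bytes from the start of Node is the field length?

Header: @0: z [4B, align 4] → 4; @4: team [1B, align 1] → 5; +3 pad (align 8); @8: cooldown [8B, align 8] → 16; size 16, align 8
@0: window [2B, align 2] → 2
+6 pad (align 8)
@8: src [8B, align 8] → 16
@16: dst [1B, align 1] → 17
+7 pad (align 8)
@24: magic [8B, align 8] → 32
@32: checksum [4B, align 4] → 36
@36: proto [10B, align 2] → 46
+2 pad (align 4)
@48: length [4B, align 4] → 52

48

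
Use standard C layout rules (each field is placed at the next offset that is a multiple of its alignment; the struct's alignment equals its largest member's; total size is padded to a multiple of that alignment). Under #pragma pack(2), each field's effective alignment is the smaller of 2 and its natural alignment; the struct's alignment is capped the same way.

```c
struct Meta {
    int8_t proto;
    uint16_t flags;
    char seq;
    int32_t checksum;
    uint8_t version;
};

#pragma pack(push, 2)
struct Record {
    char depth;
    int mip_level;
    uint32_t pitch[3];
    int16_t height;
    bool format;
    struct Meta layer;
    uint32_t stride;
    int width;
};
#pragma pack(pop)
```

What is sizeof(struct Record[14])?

644

Meta: proto at 0 (size 1, align 1) → ends 1; pad 1 to align 2 for flags; flags at 2 (size 2, align 2) → ends 4; seq at 4 (size 1, align 1) → ends 5; pad 3 to align 4 for checksum; checksum at 8 (size 4, align 4) → ends 12; version at 12 (size 1, align 1) → ends 13; tail pad 3 to reach multiple of 4; total 16 bytes, alignment 4
depth at 0 (size 1, align 1) → ends 1
pad 1 to align 2 for mip_level
mip_level at 2 (size 4, align 2) → ends 6
pitch at 6 (size 12, align 2) → ends 18
height at 18 (size 2, align 2) → ends 20
format at 20 (size 1, align 1) → ends 21
pad 1 to align 2 for layer
layer at 22 (size 16, align 2) → ends 38
stride at 38 (size 4, align 2) → ends 42
width at 42 (size 4, align 2) → ends 46
total 46 bytes, alignment 2
array of 14: 14 × 46 = 644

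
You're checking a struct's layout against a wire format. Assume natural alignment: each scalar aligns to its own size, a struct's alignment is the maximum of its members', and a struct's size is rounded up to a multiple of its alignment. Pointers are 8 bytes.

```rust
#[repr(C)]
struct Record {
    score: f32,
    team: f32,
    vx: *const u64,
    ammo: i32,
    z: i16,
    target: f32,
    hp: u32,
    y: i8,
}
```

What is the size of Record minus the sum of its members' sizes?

9

score at 0 (size 4, align 4) → ends 4
team at 4 (size 4, align 4) → ends 8
vx at 8 (size 8, align 8) → ends 16
ammo at 16 (size 4, align 4) → ends 20
z at 20 (size 2, align 2) → ends 22
pad 2 to align 4 for target
target at 24 (size 4, align 4) → ends 28
hp at 28 (size 4, align 4) → ends 32
y at 32 (size 1, align 1) → ends 33
tail pad 7 to reach multiple of 8
total 40 bytes, alignment 8
data bytes 31, size 40 → padding 9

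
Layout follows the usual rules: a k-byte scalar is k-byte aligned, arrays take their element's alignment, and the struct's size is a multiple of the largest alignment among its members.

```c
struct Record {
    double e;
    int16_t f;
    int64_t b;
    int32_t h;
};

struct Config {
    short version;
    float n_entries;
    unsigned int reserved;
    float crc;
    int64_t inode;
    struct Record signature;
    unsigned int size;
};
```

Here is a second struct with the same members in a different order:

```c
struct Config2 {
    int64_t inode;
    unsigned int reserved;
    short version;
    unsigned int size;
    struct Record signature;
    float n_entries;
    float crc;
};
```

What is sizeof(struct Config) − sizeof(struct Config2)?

Record: e at 0 (size 8, align 8) → ends 8; f at 8 (size 2, align 2) → ends 10; pad 6 to align 8 for b; b at 16 (size 8, align 8) → ends 24; h at 24 (size 4, align 4) → ends 28; tail pad 4 to reach multiple of 8; total 32 bytes, alignment 8
version at 0 (size 2, align 2) → ends 2
pad 2 to align 4 for n_entries
n_entries at 4 (size 4, align 4) → ends 8
reserved at 8 (size 4, align 4) → ends 12
crc at 12 (size 4, align 4) → ends 16
inode at 16 (size 8, align 8) → ends 24
signature at 24 (size 32, align 8) → ends 56
size at 56 (size 4, align 4) → ends 60
tail pad 4 to reach multiple of 8
total 64 bytes, alignment 8
— Config2 —
inode at 0 (size 8, align 8) → ends 8
reserved at 8 (size 4, align 4) → ends 12
version at 12 (size 2, align 2) → ends 14
pad 2 to align 4 for size
size at 16 (size 4, align 4) → ends 20
pad 4 to align 8 for signature
signature at 24 (size 32, align 8) → ends 56
n_entries at 56 (size 4, align 4) → ends 60
crc at 60 (size 4, align 4) → ends 64
total 64 bytes, alignment 8
64 − 64 = 0

0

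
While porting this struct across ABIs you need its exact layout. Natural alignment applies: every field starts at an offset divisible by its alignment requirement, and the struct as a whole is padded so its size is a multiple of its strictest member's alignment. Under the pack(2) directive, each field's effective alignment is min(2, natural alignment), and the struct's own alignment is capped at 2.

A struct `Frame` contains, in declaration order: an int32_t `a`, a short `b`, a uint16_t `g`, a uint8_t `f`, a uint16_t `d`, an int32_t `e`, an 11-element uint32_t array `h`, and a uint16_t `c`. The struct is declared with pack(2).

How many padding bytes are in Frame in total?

0..4  a  (4B, 2-aligned)
4..6  b  (2B, 2-aligned)
6..8  g  (2B, 2-aligned)
8..9  f  (1B, 1-aligned)
9..10  -- padding (1B)
10..12  d  (2B, 2-aligned)
12..16  e  (4B, 2-aligned)
16..60  h  (44B, 2-aligned)
60..62  c  (2B, 2-aligned)
sizeof = 62, alignof = 2
data bytes 61, size 62 → padding 1

1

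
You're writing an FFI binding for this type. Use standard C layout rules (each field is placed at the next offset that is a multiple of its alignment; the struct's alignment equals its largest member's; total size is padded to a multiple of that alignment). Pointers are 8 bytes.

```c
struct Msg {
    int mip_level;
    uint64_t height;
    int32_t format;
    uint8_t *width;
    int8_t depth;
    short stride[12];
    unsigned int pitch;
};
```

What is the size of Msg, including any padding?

@0: mip_level [4B, align 4] → 4
+4 pad (align 8)
@8: height [8B, align 8] → 16
@16: format [4B, align 4] → 20
+4 pad (align 8)
@24: width [8B, align 8] → 32
@32: depth [1B, align 1] → 33
+1 pad (align 2)
@34: stride [24B, align 2] → 58
+2 pad (align 4)
@60: pitch [4B, align 4] → 64
size 64, align 8

64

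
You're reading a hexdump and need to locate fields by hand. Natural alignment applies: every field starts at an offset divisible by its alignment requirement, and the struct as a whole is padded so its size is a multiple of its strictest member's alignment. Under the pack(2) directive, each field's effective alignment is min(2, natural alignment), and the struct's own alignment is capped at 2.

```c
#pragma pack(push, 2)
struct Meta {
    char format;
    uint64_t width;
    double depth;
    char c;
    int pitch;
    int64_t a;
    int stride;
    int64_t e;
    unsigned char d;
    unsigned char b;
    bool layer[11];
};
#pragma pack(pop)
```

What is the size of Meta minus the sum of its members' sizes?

0..1  format  (1B, 1-aligned)
1..2  -- padding (1B)
2..10  width  (8B, 2-aligned)
10..18  depth  (8B, 2-aligned)
18..19  c  (1B, 1-aligned)
19..20  -- padding (1B)
20..24  pitch  (4B, 2-aligned)
24..32  a  (8B, 2-aligned)
32..36  stride  (4B, 2-aligned)
36..44  e  (8B, 2-aligned)
44..45  d  (1B, 1-aligned)
45..46  b  (1B, 1-aligned)
46..57  layer  (11B, 1-aligned)
57..58  -- tail padding (1B)
sizeof = 58, alignof = 2
data bytes 55, size 58 → padding 3

3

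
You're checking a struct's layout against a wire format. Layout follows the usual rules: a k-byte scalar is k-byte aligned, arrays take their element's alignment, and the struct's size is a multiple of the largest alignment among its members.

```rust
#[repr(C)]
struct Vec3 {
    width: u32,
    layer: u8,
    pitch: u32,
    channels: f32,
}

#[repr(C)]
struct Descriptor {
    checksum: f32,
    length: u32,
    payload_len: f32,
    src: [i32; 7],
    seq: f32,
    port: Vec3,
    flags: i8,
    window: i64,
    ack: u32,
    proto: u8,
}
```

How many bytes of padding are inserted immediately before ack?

Vec3: 0..4  width  (4B, 4-aligned); 4..5  layer  (1B, 1-aligned); 5..8  -- padding (3B); 8..12  pitch  (4B, 4-aligned); 12..16  channels  (4B, 4-aligned); sizeof = 16, alignof = 4
0..4  checksum  (4B, 4-aligned)
4..8  length  (4B, 4-aligned)
8..12  payload_len  (4B, 4-aligned)
12..40  src  (28B, 4-aligned)
40..44  seq  (4B, 4-aligned)
44..60  port  (16B, 4-aligned)
60..61  flags  (1B, 1-aligned)
61..64  -- padding (3B)
64..72  window  (8B, 8-aligned)
72..76  ack  (4B, 4-aligned)

0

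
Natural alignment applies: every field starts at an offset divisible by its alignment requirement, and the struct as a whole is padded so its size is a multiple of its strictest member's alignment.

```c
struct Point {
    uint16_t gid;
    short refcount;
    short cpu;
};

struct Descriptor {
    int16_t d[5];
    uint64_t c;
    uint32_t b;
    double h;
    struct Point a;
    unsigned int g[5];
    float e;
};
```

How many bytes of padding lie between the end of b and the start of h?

Point: gid at 0 (size 2, align 2) → ends 2; refcount at 2 (size 2, align 2) → ends 4; cpu at 4 (size 2, align 2) → ends 6; total 6 bytes, alignment 2
d at 0 (size 10, align 2) → ends 10
pad 6 to align 8 for c
c at 16 (size 8, align 8) → ends 24
b at 24 (size 4, align 4) → ends 28
pad 4 to align 8 for h
h at 32 (size 8, align 8) → ends 40

4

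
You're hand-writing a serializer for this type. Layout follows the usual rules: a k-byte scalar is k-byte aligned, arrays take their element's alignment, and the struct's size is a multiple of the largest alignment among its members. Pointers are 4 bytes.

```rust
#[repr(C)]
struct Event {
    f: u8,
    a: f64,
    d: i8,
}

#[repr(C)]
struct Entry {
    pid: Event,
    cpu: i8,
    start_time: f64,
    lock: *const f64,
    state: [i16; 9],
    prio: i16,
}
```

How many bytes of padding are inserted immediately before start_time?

Event: f at 0 (size 1, align 1) → ends 1; pad 7 to align 8 for a; a at 8 (size 8, align 8) → ends 16; d at 16 (size 1, align 1) → ends 17; tail pad 7 to reach multiple of 8; total 24 bytes, alignment 8
pid at 0 (size 24, align 8) → ends 24
cpu at 24 (size 1, align 1) → ends 25
pad 7 to align 8 for start_time
start_time at 32 (size 8, align 8) → ends 40

7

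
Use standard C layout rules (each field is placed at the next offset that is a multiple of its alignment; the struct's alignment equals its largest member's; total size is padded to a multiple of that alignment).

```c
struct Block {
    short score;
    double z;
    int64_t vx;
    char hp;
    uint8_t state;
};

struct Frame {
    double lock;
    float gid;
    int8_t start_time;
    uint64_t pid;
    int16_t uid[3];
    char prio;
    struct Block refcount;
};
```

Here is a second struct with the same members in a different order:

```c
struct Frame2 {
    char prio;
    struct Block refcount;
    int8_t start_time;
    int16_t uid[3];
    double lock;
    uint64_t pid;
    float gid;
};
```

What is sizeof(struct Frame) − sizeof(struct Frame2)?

Block: score at 0 (size 2, align 2) → ends 2; pad 6 to align 8 for z; z at 8 (size 8, align 8) → ends 16; vx at 16 (size 8, align 8) → ends 24; hp at 24 (size 1, align 1) → ends 25; state at 25 (size 1, align 1) → ends 26; tail pad 6 to reach multiple of 8; total 32 bytes, alignment 8
lock at 0 (size 8, align 8) → ends 8
gid at 8 (size 4, align 4) → ends 12
start_time at 12 (size 1, align 1) → ends 13
pad 3 to align 8 for pid
pid at 16 (size 8, align 8) → ends 24
uid at 24 (size 6, align 2) → ends 30
prio at 30 (size 1, align 1) → ends 31
pad 1 to align 8 for refcount
refcount at 32 (size 32, align 8) → ends 64
total 64 bytes, alignment 8
— Frame2 —
prio at 0 (size 1, align 1) → ends 1
pad 7 to align 8 for refcount
refcount at 8 (size 32, align 8) → ends 40
start_time at 40 (size 1, align 1) → ends 41
pad 1 to align 2 for uid
uid at 42 (size 6, align 2) → ends 48
lock at 48 (size 8, align 8) → ends 56
pid at 56 (size 8, align 8) → ends 64
gid at 64 (size 4, align 4) → ends 68
tail pad 4 to reach multiple of 8
total 72 bytes, alignment 8
64 − 72 = -8

-8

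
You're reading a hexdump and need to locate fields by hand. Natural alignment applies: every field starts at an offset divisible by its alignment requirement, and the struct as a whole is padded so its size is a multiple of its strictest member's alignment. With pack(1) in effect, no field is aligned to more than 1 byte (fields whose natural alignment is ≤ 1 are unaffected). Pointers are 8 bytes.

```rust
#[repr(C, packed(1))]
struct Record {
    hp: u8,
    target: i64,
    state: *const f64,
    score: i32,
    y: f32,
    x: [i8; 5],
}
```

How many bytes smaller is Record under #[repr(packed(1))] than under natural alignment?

natural layout:
  @0: hp [1B, align 1] → 1
  +7 pad (align 8)
  @8: target [8B, align 8] → 16
  @16: state [8B, align 8] → 24
  @24: score [4B, align 4] → 28
  @28: y [4B, align 4] → 32
  @32: x [5B, align 1] → 37
  +3 tail pad (align 8)
  size 40, align 8
packed(1) layout:
  @0: hp [1B, align 1] → 1
  @1: target [8B, align 1] → 9
  @9: state [8B, align 1] → 17
  @17: score [4B, align 1] → 21
  @21: y [4B, align 1] → 25
  @25: x [5B, align 1] → 30
  size 30, align 1
40 − 30 = 10

10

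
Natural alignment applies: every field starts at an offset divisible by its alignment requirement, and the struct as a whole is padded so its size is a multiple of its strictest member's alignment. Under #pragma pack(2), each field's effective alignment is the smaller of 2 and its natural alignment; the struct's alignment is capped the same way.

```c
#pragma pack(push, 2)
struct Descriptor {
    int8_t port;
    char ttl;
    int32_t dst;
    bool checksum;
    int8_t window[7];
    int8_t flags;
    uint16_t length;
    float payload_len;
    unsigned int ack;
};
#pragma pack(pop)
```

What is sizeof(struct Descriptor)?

26

0..1  port  (1B, 1-aligned)
1..2  ttl  (1B, 1-aligned)
2..6  dst  (4B, 2-aligned)
6..7  checksum  (1B, 1-aligned)
7..14  window  (7B, 1-aligned)
14..15  flags  (1B, 1-aligned)
15..16  -- padding (1B)
16..18  length  (2B, 2-aligned)
18..22  payload_len  (4B, 2-aligned)
22..26  ack  (4B, 2-aligned)
sizeof = 26, alignof = 2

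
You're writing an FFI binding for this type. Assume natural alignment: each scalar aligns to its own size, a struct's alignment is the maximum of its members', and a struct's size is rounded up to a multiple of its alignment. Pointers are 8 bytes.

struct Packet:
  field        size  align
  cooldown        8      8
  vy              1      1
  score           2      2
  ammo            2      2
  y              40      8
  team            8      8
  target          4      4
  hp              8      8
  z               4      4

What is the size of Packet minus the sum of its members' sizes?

11

0..8  cooldown  (8B, 8-aligned)
8..9  vy  (1B, 1-aligned)
9..10  -- padding (1B)
10..12  score  (2B, 2-aligned)
12..14  ammo  (2B, 2-aligned)
14..16  -- padding (2B)
16..56  y  (40B, 8-aligned)
56..64  team  (8B, 8-aligned)
64..68  target  (4B, 4-aligned)
68..72  -- padding (4B)
72..80  hp  (8B, 8-aligned)
80..84  z  (4B, 4-aligned)
84..88  -- tail padding (4B)
sizeof = 88, alignof = 8
data bytes 77, size 88 → padding 11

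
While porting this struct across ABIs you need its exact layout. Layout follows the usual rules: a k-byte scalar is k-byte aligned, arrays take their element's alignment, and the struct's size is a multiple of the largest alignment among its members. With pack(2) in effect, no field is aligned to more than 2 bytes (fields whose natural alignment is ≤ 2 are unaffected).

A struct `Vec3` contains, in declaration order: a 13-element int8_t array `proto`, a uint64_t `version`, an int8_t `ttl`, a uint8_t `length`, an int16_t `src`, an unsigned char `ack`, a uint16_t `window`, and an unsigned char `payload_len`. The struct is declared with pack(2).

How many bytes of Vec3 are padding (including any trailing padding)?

3

@0: proto [13B, align 1] → 13
+1 pad (align 2)
@14: version [8B, align 2] → 22
@22: ttl [1B, align 1] → 23
@23: length [1B, align 1] → 24
@24: src [2B, align 2] → 26
@26: ack [1B, align 1] → 27
+1 pad (align 2)
@28: window [2B, align 2] → 30
@30: payload_len [1B, align 1] → 31
+1 tail pad (align 2)
size 32, align 2
data bytes 29, size 32 → padding 3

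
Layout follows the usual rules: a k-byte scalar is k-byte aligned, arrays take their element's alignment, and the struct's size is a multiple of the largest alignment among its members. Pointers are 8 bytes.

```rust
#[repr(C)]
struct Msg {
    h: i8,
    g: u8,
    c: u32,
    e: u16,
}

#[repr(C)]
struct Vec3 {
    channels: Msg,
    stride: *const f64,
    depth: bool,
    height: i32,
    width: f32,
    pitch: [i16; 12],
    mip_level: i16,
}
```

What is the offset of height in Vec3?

Msg: 0..1  h  (1B, 1-aligned); 1..2  g  (1B, 1-aligned); 2..4  -- padding (2B); 4..8  c  (4B, 4-aligned); 8..10  e  (2B, 2-aligned); 10..12  -- tail padding (2B); sizeof = 12, alignof = 4
0..12  channels  (12B, 4-aligned)
12..16  -- padding (4B)
16..24  stride  (8B, 8-aligned)
24..25  depth  (1B, 1-aligned)
25..28  -- padding (3B)
28..32  height  (4B, 4-aligned)

28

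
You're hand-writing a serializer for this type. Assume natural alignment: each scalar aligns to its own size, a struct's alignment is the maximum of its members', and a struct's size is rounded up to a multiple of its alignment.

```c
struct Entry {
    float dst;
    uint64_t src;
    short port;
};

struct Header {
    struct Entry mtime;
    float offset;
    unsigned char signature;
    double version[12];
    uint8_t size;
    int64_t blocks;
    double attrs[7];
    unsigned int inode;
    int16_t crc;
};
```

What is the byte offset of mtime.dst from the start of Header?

Entry: 0..4  dst  (4B, 4-aligned); 4..8  -- padding (4B); 8..16  src  (8B, 8-aligned); 16..18  port  (2B, 2-aligned); 18..24  -- tail padding (6B); sizeof = 24, alignof = 8
0..24  mtime  (24B, 8-aligned)
within Entry: dst at 0
0 + 0 = 0

0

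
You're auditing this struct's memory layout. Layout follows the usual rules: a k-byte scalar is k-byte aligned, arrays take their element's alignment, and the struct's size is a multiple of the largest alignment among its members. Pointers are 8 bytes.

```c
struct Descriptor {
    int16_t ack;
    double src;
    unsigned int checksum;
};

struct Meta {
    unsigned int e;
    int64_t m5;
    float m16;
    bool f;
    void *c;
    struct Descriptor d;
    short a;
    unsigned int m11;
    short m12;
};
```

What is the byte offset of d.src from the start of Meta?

Descriptor: @0: ack [2B, align 2] → 2; +6 pad (align 8); @8: src [8B, align 8] → 16; @16: checksum [4B, align 4] → 20; +4 tail pad (align 8); size 24, align 8
@0: e [4B, align 4] → 4
+4 pad (align 8)
@8: m5 [8B, align 8] → 16
@16: m16 [4B, align 4] → 20
@20: f [1B, align 1] → 21
+3 pad (align 8)
@24: c [8B, align 8] → 32
@32: d [24B, align 8] → 56
within Descriptor: src at 8
32 + 8 = 40

40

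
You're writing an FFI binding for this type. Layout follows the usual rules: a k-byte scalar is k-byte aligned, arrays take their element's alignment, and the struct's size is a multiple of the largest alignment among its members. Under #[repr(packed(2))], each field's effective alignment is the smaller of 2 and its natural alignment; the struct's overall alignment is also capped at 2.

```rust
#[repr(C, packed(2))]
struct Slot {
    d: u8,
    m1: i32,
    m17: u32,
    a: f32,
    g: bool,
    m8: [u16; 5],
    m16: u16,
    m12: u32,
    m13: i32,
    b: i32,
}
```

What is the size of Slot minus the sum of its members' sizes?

@0: d [1B, align 1] → 1
+1 pad (align 2)
@2: m1 [4B, align 2] → 6
@6: m17 [4B, align 2] → 10
@10: a [4B, align 2] → 14
@14: g [1B, align 1] → 15
+1 pad (align 2)
@16: m8 [10B, align 2] → 26
@26: m16 [2B, align 2] → 28
@28: m12 [4B, align 2] → 32
@32: m13 [4B, align 2] → 36
@36: b [4B, align 2] → 40
size 40, align 2
data bytes 38, size 40 → padding 2

2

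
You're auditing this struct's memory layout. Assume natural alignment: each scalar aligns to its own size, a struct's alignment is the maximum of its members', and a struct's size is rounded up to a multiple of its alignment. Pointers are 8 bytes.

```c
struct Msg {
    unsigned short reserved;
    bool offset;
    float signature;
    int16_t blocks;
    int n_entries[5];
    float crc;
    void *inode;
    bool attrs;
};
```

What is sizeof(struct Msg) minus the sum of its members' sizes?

14

@0: reserved [2B, align 2] → 2
@2: offset [1B, align 1] → 3
+1 pad (align 4)
@4: signature [4B, align 4] → 8
@8: blocks [2B, align 2] → 10
+2 pad (align 4)
@12: n_entries [20B, align 4] → 32
@32: crc [4B, align 4] → 36
+4 pad (align 8)
@40: inode [8B, align 8] → 48
@48: attrs [1B, align 1] → 49
+7 tail pad (align 8)
size 56, align 8
data bytes 42, size 56 → padding 14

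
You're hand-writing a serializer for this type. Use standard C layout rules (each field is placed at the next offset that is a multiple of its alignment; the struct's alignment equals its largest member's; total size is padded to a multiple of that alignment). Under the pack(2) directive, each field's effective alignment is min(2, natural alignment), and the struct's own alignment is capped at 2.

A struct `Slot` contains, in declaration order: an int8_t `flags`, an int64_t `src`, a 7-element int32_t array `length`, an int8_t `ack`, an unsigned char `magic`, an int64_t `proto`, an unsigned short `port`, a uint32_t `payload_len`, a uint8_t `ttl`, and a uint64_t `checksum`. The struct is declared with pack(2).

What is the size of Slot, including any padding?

64

0..1  flags  (1B, 1-aligned)
1..2  -- padding (1B)
2..10  src  (8B, 2-aligned)
10..38  length  (28B, 2-aligned)
38..39  ack  (1B, 1-aligned)
39..40  magic  (1B, 1-aligned)
40..48  proto  (8B, 2-aligned)
48..50  port  (2B, 2-aligned)
50..54  payload_len  (4B, 2-aligned)
54..55  ttl  (1B, 1-aligned)
55..56  -- padding (1B)
56..64  checksum  (8B, 2-aligned)
sizeof = 64, alignof = 2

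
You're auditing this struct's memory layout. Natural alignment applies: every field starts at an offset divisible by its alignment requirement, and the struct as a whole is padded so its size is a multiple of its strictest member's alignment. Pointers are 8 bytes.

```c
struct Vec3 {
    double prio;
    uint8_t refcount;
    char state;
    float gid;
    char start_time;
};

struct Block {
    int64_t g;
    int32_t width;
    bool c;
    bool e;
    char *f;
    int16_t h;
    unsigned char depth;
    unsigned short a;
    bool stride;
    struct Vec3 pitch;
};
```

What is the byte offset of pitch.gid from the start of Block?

Vec3: 0..8  prio  (8B, 8-aligned); 8..9  refcount  (1B, 1-aligned); 9..10  state  (1B, 1-aligned); 10..12  -- padding (2B); 12..16  gid  (4B, 4-aligned); 16..17  start_time  (1B, 1-aligned); 17..24  -- tail padding (7B); sizeof = 24, alignof = 8
0..8  g  (8B, 8-aligned)
8..12  width  (4B, 4-aligned)
12..13  c  (1B, 1-aligned)
13..14  e  (1B, 1-aligned)
14..16  -- padding (2B)
16..24  f  (8B, 8-aligned)
24..26  h  (2B, 2-aligned)
26..27  depth  (1B, 1-aligned)
27..28  -- padding (1B)
28..30  a  (2B, 2-aligned)
30..31  stride  (1B, 1-aligned)
31..32  -- padding (1B)
32..56  pitch  (24B, 8-aligned)
within Vec3: gid at 12
32 + 12 = 44

44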